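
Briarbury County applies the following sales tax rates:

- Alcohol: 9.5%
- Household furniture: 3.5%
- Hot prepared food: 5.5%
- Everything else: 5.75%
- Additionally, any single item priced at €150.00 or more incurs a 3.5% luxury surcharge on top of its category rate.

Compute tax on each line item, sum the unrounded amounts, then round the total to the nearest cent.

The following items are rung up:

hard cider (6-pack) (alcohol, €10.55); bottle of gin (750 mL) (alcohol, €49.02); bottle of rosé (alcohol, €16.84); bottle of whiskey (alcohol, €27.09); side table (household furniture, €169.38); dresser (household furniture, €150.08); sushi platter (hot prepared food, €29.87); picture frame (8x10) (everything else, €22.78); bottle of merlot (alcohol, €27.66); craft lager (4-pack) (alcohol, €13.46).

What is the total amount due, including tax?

Hard cider (6-pack) €10.55: alcohol → 9.5% → €1.00225
Bottle of gin (750 mL) €49.02: alcohol → 9.5% → €4.6569
Bottle of rosé €16.84: alcohol → 9.5% → €1.5998
Bottle of whiskey €27.09: alcohol → 9.5% → €2.57355
Side table €169.38: household furniture → 3.5% + 3.5% surcharge = 7% → €11.8566
Dresser €150.08: household furniture → 3.5% + 3.5% surcharge = 7% → €10.5056
Sushi platter €29.87: hot prepared food → 5.5% → €1.64285
Picture frame (8x10) €22.78: everything else → 5.75% → €1.30985
Bottle of merlot €27.66: alcohol → 9.5% → €2.6277
Craft lager (4-pack) €13.46: alcohol → 9.5% → €1.2787
Subtotal = €516.73; unrounded tax = €39.0538 → €39.05; total due = €555.78

€555.78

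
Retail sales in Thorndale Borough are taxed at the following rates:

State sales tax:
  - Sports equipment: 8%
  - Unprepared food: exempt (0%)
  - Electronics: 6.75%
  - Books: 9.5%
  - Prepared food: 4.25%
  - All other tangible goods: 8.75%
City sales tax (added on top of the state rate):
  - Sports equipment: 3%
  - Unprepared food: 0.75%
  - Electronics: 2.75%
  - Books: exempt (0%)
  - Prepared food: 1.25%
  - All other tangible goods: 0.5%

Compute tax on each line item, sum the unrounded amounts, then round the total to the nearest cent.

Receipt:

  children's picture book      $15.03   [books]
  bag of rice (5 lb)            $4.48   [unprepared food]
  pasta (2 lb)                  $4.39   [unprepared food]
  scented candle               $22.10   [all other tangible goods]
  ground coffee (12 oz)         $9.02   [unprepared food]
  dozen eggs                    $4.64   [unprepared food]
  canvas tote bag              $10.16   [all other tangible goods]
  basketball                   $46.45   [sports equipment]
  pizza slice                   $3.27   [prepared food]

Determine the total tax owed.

Children's picture book $15.03: books → 9.5% + 0% city = 9.5% → $1.42785
Bag of rice (5 lb) $4.48: unprepared food → 0% + 0.75% city = 0.75% → $0.0336
Pasta (2 lb) $4.39: unprepared food → 0% + 0.75% city = 0.75% → $0.032925
Scented candle $22.10: all other tangible goods → 8.75% + 0.5% city = 9.25% → $2.04425
Ground coffee (12 oz) $9.02: unprepared food → 0% + 0.75% city = 0.75% → $0.06765
Dozen eggs $4.64: unprepared food → 0% + 0.75% city = 0.75% → $0.0348
Canvas tote bag $10.16: all other tangible goods → 8.75% + 0.5% city = 9.25% → $0.9398
Basketball $46.45: sports equipment → 8% + 3% city = 11% → $5.1095
Pizza slice $3.27: prepared food → 4.25% + 1.25% city = 5.5% → $0.17985
Unrounded tax sum = $9.870225 → $9.87

$9.87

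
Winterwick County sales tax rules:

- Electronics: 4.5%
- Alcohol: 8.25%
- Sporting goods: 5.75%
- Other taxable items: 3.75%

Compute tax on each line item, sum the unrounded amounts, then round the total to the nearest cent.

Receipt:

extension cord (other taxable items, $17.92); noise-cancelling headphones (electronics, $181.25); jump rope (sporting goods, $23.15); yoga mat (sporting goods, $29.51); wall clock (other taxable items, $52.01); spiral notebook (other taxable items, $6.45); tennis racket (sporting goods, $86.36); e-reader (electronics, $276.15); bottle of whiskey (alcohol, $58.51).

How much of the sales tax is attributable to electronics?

Noise-cancelling headphones $181.25: electronics → 4.5% → $8.15625
E-reader $276.15: electronics → 4.5% → $12.42675
Tax on electronics: unrounded sum = $20.583 → $20.58

$20.58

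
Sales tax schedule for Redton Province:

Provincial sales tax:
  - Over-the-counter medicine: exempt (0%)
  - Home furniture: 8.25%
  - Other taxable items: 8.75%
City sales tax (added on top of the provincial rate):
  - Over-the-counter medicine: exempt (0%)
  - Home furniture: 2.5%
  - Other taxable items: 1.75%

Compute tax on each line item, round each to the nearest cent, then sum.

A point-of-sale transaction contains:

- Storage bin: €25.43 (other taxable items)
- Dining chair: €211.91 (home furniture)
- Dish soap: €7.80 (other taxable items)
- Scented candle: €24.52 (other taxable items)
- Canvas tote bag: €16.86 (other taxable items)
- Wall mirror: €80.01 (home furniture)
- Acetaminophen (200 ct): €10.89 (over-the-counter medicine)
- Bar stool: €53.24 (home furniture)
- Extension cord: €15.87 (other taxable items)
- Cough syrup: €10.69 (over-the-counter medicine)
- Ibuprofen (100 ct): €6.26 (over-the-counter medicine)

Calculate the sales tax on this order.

€46.60

Storage bin €25.43: other taxable items → 8.75% + 1.75% city = 10.5% → €2.67
Dining chair €211.91: home furniture → 8.25% + 2.5% city = 10.75% → €22.78
Dish soap €7.80: other taxable items → 8.75% + 1.75% city = 10.5% → €0.82
Scented candle €24.52: other taxable items → 8.75% + 1.75% city = 10.5% → €2.57
Canvas tote bag €16.86: other taxable items → 8.75% + 1.75% city = 10.5% → €1.77
Wall mirror €80.01: home furniture → 8.25% + 2.5% city = 10.75% → €8.60
Acetaminophen (200 ct) €10.89: over-the-counter medicine → 0% + 0% city = 0% → €0.00
Bar stool €53.24: home furniture → 8.25% + 2.5% city = 10.75% → €5.72
Extension cord €15.87: other taxable items → 8.75% + 1.75% city = 10.5% → €1.67
Cough syrup €10.69: over-the-counter medicine → 0% + 0% city = 0% → €0.00
Ibuprofen (100 ct) €6.26: over-the-counter medicine → 0% + 0% city = 0% → €0.00
Total tax = €2.67 + €22.78 + €0.82 + €2.57 + €1.77 + €8.60 + €5.72 + €1.67 = €46.60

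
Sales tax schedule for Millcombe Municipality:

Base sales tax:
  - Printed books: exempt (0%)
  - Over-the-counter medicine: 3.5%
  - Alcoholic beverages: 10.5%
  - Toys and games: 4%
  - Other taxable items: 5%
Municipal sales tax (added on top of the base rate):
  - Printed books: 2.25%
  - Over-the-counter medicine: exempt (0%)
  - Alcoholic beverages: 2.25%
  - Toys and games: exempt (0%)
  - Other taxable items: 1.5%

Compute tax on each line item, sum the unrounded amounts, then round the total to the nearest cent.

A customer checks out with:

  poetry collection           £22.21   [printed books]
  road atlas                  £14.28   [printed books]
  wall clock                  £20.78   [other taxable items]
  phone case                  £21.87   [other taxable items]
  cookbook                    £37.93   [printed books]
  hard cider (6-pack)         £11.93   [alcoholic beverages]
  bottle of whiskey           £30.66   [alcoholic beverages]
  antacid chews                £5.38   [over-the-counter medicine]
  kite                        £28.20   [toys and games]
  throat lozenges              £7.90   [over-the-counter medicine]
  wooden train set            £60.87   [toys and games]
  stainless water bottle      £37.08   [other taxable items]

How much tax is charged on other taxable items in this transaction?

£5.18

Wall clock £20.78: other taxable items → 5% + 1.5% municipal = 6.5% → £1.3507
Phone case £21.87: other taxable items → 5% + 1.5% municipal = 6.5% → £1.42155
Stainless water bottle £37.08: other taxable items → 5% + 1.5% municipal = 6.5% → £2.4102
Tax on other taxable items: unrounded sum = £5.18245 → £5.18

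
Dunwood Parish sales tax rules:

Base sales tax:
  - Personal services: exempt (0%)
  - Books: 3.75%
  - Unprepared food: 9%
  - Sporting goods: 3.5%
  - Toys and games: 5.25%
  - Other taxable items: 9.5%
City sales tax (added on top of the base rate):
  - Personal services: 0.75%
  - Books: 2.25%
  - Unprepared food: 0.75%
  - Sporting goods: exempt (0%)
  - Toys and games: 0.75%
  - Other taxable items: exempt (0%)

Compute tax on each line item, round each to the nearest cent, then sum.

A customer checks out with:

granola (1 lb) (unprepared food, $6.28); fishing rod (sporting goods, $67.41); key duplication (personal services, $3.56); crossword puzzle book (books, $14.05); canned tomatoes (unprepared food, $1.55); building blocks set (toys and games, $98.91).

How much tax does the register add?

Granola (1 lb) $6.28: unprepared food → 9% + 0.75% city = 9.75% → $0.61
Fishing rod $67.41: sporting goods → 3.5% + 0% city = 3.5% → $2.36
Key duplication $3.56: personal services → 0% + 0.75% city = 0.75% → $0.03
Crossword puzzle book $14.05: books → 3.75% + 2.25% city = 6% → $0.84
Canned tomatoes $1.55: unprepared food → 9% + 0.75% city = 9.75% → $0.15
Building blocks set $98.91: toys and games → 5.25% + 0.75% city = 6% → $5.93
Total tax = $0.61 + $2.36 + $0.03 + $0.84 + $0.15 + $5.93 = $9.92

$9.92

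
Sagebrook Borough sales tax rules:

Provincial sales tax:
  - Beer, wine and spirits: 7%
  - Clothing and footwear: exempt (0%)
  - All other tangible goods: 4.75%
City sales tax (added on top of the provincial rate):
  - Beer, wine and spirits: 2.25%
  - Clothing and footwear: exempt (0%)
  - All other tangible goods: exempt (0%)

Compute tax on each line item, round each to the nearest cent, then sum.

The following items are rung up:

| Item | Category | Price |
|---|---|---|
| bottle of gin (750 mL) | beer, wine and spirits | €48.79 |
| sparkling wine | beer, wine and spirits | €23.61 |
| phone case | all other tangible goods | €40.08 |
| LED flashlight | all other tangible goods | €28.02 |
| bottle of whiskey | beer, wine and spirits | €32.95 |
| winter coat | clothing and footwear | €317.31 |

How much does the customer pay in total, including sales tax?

€503.73

Bottle of gin (750 mL) €48.79: beer, wine and spirits → 7% + 2.25% city = 9.25% → €4.51
Sparkling wine €23.61: beer, wine and spirits → 7% + 2.25% city = 9.25% → €2.18
Phone case €40.08: all other tangible goods → 4.75% + 0% city = 4.75% → €1.90
LED flashlight €28.02: all other tangible goods → 4.75% + 0% city = 4.75% → €1.33
Bottle of whiskey €32.95: beer, wine and spirits → 7% + 2.25% city = 9.25% → €3.05
Winter coat €317.31: clothing and footwear → 0% + 0% city = 0% → €0.00
Subtotal = €490.76; tax = €12.97; total due = €503.73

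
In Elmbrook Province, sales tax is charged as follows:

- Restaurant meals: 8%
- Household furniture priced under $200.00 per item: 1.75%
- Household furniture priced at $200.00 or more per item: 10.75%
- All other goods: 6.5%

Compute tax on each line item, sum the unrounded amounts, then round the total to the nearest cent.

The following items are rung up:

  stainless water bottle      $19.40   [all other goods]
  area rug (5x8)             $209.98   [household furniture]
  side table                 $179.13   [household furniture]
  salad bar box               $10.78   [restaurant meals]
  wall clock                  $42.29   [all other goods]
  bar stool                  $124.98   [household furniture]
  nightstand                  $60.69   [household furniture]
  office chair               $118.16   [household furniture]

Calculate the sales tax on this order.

Stainless water bottle $19.40: all other goods → 6.5% → $1.261
Area rug (5x8) $209.98: household furniture, $200.00 or more → 10.75% → $22.57285
Side table $179.13: household furniture, under $200.00 → 1.75% → $3.134775
Salad bar box $10.78: restaurant meals → 8% → $0.8624
Wall clock $42.29: all other goods → 6.5% → $2.74885
Bar stool $124.98: household furniture, under $200.00 → 1.75% → $2.18715
Nightstand $60.69: household furniture, under $200.00 → 1.75% → $1.062075
Office chair $118.16: household furniture, under $200.00 → 1.75% → $2.0678
Unrounded tax sum = $35.8969 → $35.90

$35.90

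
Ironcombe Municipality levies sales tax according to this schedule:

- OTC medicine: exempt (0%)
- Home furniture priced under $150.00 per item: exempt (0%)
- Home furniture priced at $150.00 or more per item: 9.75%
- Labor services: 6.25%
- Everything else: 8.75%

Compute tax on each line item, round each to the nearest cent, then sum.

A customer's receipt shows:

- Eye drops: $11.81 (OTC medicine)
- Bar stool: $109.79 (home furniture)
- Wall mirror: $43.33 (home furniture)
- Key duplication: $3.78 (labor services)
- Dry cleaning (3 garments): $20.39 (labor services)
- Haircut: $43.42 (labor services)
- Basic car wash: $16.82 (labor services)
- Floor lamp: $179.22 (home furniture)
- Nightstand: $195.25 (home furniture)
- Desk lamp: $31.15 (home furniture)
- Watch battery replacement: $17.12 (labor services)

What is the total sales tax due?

Eye drops $11.81: OTC medicine → 0% → $0.00
Bar stool $109.79: home furniture, under $150.00 → 0% → $0.00
Wall mirror $43.33: home furniture, under $150.00 → 0% → $0.00
Key duplication $3.78: labor services → 6.25% → $0.24
Dry cleaning (3 garments) $20.39: labor services → 6.25% → $1.27
Haircut $43.42: labor services → 6.25% → $2.71
Basic car wash $16.82: labor services → 6.25% → $1.05
Floor lamp $179.22: home furniture, $150.00 or more → 9.75% → $17.47
Nightstand $195.25: home furniture, $150.00 or more → 9.75% → $19.04
Desk lamp $31.15: home furniture, under $150.00 → 0% → $0.00
Watch battery replacement $17.12: labor services → 6.25% → $1.07
Total tax = $0.24 + $1.27 + $2.71 + $1.05 + $17.47 + $19.04 + $1.07 = $42.85

$42.85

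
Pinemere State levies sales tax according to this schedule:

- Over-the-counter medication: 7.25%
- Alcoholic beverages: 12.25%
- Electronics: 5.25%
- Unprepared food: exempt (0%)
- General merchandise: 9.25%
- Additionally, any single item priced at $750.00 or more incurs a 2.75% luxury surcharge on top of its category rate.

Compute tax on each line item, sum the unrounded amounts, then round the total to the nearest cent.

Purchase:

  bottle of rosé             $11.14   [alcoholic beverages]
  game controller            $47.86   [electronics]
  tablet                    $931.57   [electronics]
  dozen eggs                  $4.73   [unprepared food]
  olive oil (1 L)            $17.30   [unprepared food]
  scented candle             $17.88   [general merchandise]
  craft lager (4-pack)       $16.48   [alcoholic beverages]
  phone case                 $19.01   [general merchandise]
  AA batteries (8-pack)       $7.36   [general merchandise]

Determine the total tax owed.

$84.51

Bottle of rosé $11.14: alcoholic beverages → 12.25% → $1.36465
Game controller $47.86: electronics → 5.25% → $2.51265
Tablet $931.57: electronics → 5.25% + 2.75% surcharge = 8% → $74.5256
Dozen eggs $4.73: unprepared food → 0% → $0.00
Olive oil (1 L) $17.30: unprepared food → 0% → $0.00
Scented candle $17.88: general merchandise → 9.25% → $1.6539
Craft lager (4-pack) $16.48: alcoholic beverages → 12.25% → $2.0188
Phone case $19.01: general merchandise → 9.25% → $1.758425
AA batteries (8-pack) $7.36: general merchandise → 9.25% → $0.6808
Unrounded tax sum = $84.514825 → $84.51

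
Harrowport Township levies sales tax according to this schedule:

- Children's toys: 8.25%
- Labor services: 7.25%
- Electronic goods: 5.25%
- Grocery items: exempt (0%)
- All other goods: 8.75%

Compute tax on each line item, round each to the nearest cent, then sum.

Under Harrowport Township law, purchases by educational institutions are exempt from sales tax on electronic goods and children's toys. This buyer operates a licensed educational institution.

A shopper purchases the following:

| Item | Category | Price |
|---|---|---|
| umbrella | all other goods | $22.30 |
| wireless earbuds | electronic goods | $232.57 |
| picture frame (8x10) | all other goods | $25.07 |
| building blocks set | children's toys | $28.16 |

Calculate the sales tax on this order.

Umbrella $22.30: all other goods → 8.75% → $1.95
Wireless earbuds $232.57: electronic goods, buyer-exempt → 0% → $0.00
Picture frame (8x10) $25.07: all other goods → 8.75% → $2.19
Building blocks set $28.16: children's toys, buyer-exempt → 0% → $0.00
Total tax = $1.95 + $2.19 = $4.14

$4.14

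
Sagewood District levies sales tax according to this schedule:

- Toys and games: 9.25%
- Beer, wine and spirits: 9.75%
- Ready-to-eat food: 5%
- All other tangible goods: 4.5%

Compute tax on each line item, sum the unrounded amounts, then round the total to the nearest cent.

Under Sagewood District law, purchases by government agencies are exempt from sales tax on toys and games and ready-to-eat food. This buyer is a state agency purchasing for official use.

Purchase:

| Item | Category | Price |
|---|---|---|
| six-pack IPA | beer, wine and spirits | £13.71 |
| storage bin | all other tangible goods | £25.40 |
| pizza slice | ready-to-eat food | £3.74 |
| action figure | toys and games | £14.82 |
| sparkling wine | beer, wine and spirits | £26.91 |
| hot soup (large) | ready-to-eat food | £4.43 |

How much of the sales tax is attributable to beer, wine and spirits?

Six-pack IPA £13.71: beer, wine and spirits → 9.75% → £1.336725
Sparkling wine £26.91: beer, wine and spirits → 9.75% → £2.623725
Tax on beer, wine and spirits: unrounded sum = £3.96045 → £3.96

£3.96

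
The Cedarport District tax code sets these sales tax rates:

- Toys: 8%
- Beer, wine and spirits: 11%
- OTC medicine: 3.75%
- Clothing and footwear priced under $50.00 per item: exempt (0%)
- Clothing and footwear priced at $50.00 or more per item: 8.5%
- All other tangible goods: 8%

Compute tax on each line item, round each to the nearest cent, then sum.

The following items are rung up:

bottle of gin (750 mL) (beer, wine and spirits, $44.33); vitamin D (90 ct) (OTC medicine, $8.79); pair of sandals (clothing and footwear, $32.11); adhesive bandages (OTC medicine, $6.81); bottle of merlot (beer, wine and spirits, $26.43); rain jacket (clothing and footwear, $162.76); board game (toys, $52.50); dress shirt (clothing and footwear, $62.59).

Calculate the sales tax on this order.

Bottle of gin (750 mL) $44.33: beer, wine and spirits → 11% → $4.88
Vitamin D (90 ct) $8.79: OTC medicine → 3.75% → $0.33
Pair of sandals $32.11: clothing and footwear, under $50.00 → 0% → $0.00
Adhesive bandages $6.81: OTC medicine → 3.75% → $0.26
Bottle of merlot $26.43: beer, wine and spirits → 11% → $2.91
Rain jacket $162.76: clothing and footwear, $50.00 or more → 8.5% → $13.83
Board game $52.50: toys → 8% → $4.20
Dress shirt $62.59: clothing and footwear, $50.00 or more → 8.5% → $5.32
Total tax = $4.88 + $0.33 + $0.26 + $2.91 + $13.83 + $4.20 + $5.32 = $31.73

$31.73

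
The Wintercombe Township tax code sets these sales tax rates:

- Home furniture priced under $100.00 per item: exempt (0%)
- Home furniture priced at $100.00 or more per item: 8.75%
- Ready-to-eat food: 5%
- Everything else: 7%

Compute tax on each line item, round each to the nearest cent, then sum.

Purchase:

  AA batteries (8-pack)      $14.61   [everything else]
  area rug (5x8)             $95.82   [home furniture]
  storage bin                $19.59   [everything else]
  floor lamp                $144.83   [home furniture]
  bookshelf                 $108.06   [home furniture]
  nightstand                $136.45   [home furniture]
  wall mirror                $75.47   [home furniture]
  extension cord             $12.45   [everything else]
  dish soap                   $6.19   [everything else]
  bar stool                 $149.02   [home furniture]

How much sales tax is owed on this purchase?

$50.80

AA batteries (8-pack) $14.61: everything else → 7% → $1.02
Area rug (5x8) $95.82: home furniture, under $100.00 → 0% → $0.00
Storage bin $19.59: everything else → 7% → $1.37
Floor lamp $144.83: home furniture, $100.00 or more → 8.75% → $12.67
Bookshelf $108.06: home furniture, $100.00 or more → 8.75% → $9.46
Nightstand $136.45: home furniture, $100.00 or more → 8.75% → $11.94
Wall mirror $75.47: home furniture, under $100.00 → 0% → $0.00
Extension cord $12.45: everything else → 7% → $0.87
Dish soap $6.19: everything else → 7% → $0.43
Bar stool $149.02: home furniture, $100.00 or more → 8.75% → $13.04
Total tax = $1.02 + $1.37 + $12.67 + $9.46 + $11.94 + $0.87 + $0.43 + $13.04 = $50.80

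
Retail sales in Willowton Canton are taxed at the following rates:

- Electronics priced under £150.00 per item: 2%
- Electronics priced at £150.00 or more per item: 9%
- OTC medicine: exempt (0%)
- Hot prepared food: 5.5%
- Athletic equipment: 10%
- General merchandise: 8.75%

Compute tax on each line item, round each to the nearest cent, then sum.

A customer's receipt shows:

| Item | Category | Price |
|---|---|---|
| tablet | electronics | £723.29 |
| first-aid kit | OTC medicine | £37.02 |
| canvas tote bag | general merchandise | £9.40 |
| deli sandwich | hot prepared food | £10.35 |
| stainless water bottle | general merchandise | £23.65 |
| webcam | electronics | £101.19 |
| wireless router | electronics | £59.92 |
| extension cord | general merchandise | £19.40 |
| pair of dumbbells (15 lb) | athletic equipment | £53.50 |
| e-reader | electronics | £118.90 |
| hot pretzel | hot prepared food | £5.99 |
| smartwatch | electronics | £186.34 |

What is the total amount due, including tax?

£1447.26

Tablet £723.29: electronics, £150.00 or more → 9% → £65.10
First-aid kit £37.02: OTC medicine → 0% → £0.00
Canvas tote bag £9.40: general merchandise → 8.75% → £0.82
Deli sandwich £10.35: hot prepared food → 5.5% → £0.57
Stainless water bottle £23.65: general merchandise → 8.75% → £2.07
Webcam £101.19: electronics, under £150.00 → 2% → £2.02
Wireless router £59.92: electronics, under £150.00 → 2% → £1.20
Extension cord £19.40: general merchandise → 8.75% → £1.70
Pair of dumbbells (15 lb) £53.50: athletic equipment → 10% → £5.35
E-reader £118.90: electronics, under £150.00 → 2% → £2.38
Hot pretzel £5.99: hot prepared food → 5.5% → £0.33
Smartwatch £186.34: electronics, £150.00 or more → 9% → £16.77
Subtotal = £1348.95; tax = £98.31; total due = £1447.26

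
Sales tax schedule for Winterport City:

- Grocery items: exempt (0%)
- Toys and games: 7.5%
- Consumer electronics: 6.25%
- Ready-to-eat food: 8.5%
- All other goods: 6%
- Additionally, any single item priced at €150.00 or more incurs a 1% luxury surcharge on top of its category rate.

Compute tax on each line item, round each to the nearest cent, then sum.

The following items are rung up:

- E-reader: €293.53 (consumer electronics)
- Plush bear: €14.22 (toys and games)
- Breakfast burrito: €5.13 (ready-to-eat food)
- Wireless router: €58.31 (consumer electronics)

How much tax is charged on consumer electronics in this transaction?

€24.92

E-reader €293.53: consumer electronics → 6.25% + 1% surcharge = 7.25% → €21.28
Wireless router €58.31: consumer electronics → 6.25% → €3.64
Tax on consumer electronics = €21.28 + €3.64 = €24.92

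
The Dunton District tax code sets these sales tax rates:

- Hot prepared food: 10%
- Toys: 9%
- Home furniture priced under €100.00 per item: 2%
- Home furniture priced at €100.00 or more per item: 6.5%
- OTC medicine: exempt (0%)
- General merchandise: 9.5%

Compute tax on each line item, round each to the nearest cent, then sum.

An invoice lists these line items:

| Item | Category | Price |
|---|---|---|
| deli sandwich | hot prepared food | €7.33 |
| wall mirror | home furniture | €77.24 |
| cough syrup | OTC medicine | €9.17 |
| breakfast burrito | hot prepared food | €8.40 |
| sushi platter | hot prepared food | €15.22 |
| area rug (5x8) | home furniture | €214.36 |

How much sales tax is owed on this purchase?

€18.56

Deli sandwich €7.33: hot prepared food → 10% → €0.73
Wall mirror €77.24: home furniture, under €100.00 → 2% → €1.54
Cough syrup €9.17: OTC medicine → 0% → €0.00
Breakfast burrito €8.40: hot prepared food → 10% → €0.84
Sushi platter €15.22: hot prepared food → 10% → €1.52
Area rug (5x8) €214.36: home furniture, €100.00 or more → 6.5% → €13.93
Total tax = €0.73 + €1.54 + €0.84 + €1.52 + €13.93 = €18.56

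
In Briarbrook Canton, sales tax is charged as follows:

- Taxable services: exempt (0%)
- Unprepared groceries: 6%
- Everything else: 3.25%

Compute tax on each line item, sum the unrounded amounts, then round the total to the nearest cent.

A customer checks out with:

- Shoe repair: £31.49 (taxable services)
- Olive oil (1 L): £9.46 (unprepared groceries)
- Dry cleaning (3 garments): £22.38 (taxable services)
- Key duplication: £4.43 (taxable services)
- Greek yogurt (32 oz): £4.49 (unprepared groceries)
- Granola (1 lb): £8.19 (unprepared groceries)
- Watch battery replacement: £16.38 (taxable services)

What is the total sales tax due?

Shoe repair £31.49: taxable services → 0% → £0.00
Olive oil (1 L) £9.46: unprepared groceries → 6% → £0.5676
Dry cleaning (3 garments) £22.38: taxable services → 0% → £0.00
Key duplication £4.43: taxable services → 0% → £0.00
Greek yogurt (32 oz) £4.49: unprepared groceries → 6% → £0.2694
Granola (1 lb) £8.19: unprepared groceries → 6% → £0.4914
Watch battery replacement £16.38: taxable services → 0% → £0.00
Unrounded tax sum = £1.3284 → £1.33

£1.33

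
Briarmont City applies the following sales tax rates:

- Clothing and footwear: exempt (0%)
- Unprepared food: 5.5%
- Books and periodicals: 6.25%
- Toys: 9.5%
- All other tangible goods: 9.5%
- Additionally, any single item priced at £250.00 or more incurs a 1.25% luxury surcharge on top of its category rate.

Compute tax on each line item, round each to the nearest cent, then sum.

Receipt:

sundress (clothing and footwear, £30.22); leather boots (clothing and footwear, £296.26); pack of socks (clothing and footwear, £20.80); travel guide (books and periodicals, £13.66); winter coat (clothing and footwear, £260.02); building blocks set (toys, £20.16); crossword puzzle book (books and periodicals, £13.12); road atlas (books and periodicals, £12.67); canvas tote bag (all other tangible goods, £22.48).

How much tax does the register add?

Sundress £30.22: clothing and footwear → 0% → £0.00
Leather boots £296.26: clothing and footwear → 0% + 1.25% surcharge = 1.25% → £3.70
Pack of socks £20.80: clothing and footwear → 0% → £0.00
Travel guide £13.66: books and periodicals → 6.25% → £0.85
Winter coat £260.02: clothing and footwear → 0% + 1.25% surcharge = 1.25% → £3.25
Building blocks set £20.16: toys → 9.5% → £1.92
Crossword puzzle book £13.12: books and periodicals → 6.25% → £0.82
Road atlas £12.67: books and periodicals → 6.25% → £0.79
Canvas tote bag £22.48: all other tangible goods → 9.5% → £2.14
Total tax = £3.70 + £0.85 + £3.25 + £1.92 + £0.82 + £0.79 + £2.14 = £13.47

£13.47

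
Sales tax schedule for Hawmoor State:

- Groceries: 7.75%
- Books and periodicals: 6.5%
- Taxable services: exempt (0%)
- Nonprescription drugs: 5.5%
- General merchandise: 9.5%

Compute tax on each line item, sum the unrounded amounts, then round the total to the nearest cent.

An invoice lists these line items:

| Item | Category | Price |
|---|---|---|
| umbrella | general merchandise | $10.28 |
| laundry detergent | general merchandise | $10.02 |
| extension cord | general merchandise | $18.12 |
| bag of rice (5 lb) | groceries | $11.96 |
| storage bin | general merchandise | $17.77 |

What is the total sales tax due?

$6.26

Umbrella $10.28: general merchandise → 9.5% → $0.9766
Laundry detergent $10.02: general merchandise → 9.5% → $0.9519
Extension cord $18.12: general merchandise → 9.5% → $1.7214
Bag of rice (5 lb) $11.96: groceries → 7.75% → $0.9269
Storage bin $17.77: general merchandise → 9.5% → $1.68815
Unrounded tax sum = $6.26495 → $6.26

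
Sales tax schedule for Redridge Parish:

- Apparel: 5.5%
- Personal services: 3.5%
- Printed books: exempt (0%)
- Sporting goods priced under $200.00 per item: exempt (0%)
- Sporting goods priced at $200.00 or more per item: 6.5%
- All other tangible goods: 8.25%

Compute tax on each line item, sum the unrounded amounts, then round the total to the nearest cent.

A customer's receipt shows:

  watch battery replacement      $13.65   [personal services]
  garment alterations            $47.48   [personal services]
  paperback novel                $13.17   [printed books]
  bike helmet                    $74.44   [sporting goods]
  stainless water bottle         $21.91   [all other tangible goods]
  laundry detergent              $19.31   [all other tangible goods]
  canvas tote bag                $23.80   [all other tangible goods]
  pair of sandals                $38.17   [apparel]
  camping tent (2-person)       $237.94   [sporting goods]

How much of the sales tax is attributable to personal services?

Watch battery replacement $13.65: personal services → 3.5% → $0.47775
Garment alterations $47.48: personal services → 3.5% → $1.6618
Tax on personal services: unrounded sum = $2.13955 → $2.14

$2.14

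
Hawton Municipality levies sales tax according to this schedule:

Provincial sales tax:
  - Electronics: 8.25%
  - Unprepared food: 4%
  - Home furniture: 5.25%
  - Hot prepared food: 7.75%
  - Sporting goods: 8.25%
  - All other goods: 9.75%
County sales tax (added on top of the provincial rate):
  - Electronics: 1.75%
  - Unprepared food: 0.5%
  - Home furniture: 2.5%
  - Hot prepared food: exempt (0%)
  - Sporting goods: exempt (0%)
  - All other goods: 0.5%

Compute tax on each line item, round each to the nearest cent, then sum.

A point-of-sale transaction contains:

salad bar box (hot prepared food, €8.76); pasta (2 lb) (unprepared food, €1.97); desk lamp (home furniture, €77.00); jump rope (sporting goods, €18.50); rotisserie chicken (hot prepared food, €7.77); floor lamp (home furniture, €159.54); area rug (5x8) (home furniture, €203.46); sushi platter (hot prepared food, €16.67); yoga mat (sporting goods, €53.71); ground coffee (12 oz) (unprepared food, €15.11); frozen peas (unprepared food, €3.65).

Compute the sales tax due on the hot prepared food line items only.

Salad bar box €8.76: hot prepared food → 7.75% + 0% county = 7.75% → €0.68
Rotisserie chicken €7.77: hot prepared food → 7.75% + 0% county = 7.75% → €0.60
Sushi platter €16.67: hot prepared food → 7.75% + 0% county = 7.75% → €1.29
Tax on hot prepared food = €0.68 + €0.60 + €1.29 = €2.57

€2.57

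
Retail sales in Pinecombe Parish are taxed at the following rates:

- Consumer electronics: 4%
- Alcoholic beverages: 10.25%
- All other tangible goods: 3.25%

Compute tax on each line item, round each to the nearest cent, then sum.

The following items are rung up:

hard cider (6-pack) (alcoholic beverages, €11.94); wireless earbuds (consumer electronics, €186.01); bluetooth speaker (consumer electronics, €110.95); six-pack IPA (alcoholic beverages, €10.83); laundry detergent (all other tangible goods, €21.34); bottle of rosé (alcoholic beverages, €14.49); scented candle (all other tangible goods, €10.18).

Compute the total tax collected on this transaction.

Hard cider (6-pack) €11.94: alcoholic beverages → 10.25% → €1.22
Wireless earbuds €186.01: consumer electronics → 4% → €7.44
Bluetooth speaker €110.95: consumer electronics → 4% → €4.44
Six-pack IPA €10.83: alcoholic beverages → 10.25% → €1.11
Laundry detergent €21.34: all other tangible goods → 3.25% → €0.69
Bottle of rosé €14.49: alcoholic beverages → 10.25% → €1.49
Scented candle €10.18: all other tangible goods → 3.25% → €0.33
Total tax = €1.22 + €7.44 + €4.44 + €1.11 + €0.69 + €1.49 + €0.33 = €16.72

€16.72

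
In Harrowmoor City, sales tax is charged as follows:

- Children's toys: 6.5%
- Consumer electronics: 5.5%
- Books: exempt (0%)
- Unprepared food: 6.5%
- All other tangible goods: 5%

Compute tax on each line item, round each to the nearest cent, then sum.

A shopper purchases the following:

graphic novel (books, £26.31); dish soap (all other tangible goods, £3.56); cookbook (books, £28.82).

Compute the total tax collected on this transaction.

Graphic novel £26.31: books → 0% → £0.00
Dish soap £3.56: all other tangible goods → 5% → £0.18
Cookbook £28.82: books → 0% → £0.00
Total tax = £0.18

£0.18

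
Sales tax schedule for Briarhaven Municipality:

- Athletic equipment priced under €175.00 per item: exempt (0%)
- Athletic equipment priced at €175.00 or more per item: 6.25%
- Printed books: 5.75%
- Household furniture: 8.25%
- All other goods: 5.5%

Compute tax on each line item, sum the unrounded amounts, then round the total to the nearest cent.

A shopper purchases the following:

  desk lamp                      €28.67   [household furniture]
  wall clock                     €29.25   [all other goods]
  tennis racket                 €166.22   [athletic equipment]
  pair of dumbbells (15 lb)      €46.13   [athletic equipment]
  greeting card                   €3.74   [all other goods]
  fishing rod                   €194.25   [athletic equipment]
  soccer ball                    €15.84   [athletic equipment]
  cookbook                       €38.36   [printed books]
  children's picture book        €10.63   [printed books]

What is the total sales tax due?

Desk lamp €28.67: household furniture → 8.25% → €2.365275
Wall clock €29.25: all other goods → 5.5% → €1.60875
Tennis racket €166.22: athletic equipment, under €175.00 → 0% → €0.00
Pair of dumbbells (15 lb) €46.13: athletic equipment, under €175.00 → 0% → €0.00
Greeting card €3.74: all other goods → 5.5% → €0.2057
Fishing rod €194.25: athletic equipment, €175.00 or more → 6.25% → €12.140625
Soccer ball €15.84: athletic equipment, under €175.00 → 0% → €0.00
Cookbook €38.36: printed books → 5.75% → €2.2057
Children's picture book €10.63: printed books → 5.75% → €0.611225
Unrounded tax sum = €19.137275 → €19.14

€19.14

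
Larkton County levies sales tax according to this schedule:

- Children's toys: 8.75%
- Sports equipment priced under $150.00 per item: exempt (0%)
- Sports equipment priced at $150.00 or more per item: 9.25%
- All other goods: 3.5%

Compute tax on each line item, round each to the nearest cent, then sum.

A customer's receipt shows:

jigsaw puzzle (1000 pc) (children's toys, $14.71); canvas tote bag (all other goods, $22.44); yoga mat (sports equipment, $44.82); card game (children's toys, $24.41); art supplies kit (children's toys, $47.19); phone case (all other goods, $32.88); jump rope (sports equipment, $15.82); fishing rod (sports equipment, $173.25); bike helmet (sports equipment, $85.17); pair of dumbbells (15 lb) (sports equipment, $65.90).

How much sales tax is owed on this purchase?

$25.53

Jigsaw puzzle (1000 pc) $14.71: children's toys → 8.75% → $1.29
Canvas tote bag $22.44: all other goods → 3.5% → $0.79
Yoga mat $44.82: sports equipment, under $150.00 → 0% → $0.00
Card game $24.41: children's toys → 8.75% → $2.14
Art supplies kit $47.19: children's toys → 8.75% → $4.13
Phone case $32.88: all other goods → 3.5% → $1.15
Jump rope $15.82: sports equipment, under $150.00 → 0% → $0.00
Fishing rod $173.25: sports equipment, $150.00 or more → 9.25% → $16.03
Bike helmet $85.17: sports equipment, under $150.00 → 0% → $0.00
Pair of dumbbells (15 lb) $65.90: sports equipment, under $150.00 → 0% → $0.00
Total tax = $1.29 + $0.79 + $2.14 + $4.13 + $1.15 + $16.03 = $25.53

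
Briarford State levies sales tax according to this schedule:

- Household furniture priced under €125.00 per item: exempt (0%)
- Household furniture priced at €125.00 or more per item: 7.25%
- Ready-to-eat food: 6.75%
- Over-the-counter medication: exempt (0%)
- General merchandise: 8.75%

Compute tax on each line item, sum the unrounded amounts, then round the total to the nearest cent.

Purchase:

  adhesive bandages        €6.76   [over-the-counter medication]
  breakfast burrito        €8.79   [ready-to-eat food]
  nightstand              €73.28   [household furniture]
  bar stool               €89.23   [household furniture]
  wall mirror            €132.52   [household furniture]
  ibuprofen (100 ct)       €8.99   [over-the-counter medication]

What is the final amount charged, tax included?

€329.77

Adhesive bandages €6.76: over-the-counter medication → 0% → €0.00
Breakfast burrito €8.79: ready-to-eat food → 6.75% → €0.593325
Nightstand €73.28: household furniture, under €125.00 → 0% → €0.00
Bar stool €89.23: household furniture, under €125.00 → 0% → €0.00
Wall mirror €132.52: household furniture, €125.00 or more → 7.25% → €9.6077
Ibuprofen (100 ct) €8.99: over-the-counter medication → 0% → €0.00
Subtotal = €319.57; unrounded tax = €10.201025 → €10.20; total due = €329.77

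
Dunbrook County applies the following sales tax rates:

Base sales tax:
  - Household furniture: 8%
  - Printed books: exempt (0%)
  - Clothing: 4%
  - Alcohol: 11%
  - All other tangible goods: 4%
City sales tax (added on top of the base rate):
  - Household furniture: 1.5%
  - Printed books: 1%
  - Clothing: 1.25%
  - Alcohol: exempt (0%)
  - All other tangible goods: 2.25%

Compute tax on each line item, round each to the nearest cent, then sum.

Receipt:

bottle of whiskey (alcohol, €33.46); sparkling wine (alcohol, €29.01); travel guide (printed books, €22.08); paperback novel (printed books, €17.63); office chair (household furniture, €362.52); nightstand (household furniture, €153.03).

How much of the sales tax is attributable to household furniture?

Office chair €362.52: household furniture → 8% + 1.5% city = 9.5% → €34.44
Nightstand €153.03: household furniture → 8% + 1.5% city = 9.5% → €14.54
Tax on household furniture = €34.44 + €14.54 = €48.98

€48.98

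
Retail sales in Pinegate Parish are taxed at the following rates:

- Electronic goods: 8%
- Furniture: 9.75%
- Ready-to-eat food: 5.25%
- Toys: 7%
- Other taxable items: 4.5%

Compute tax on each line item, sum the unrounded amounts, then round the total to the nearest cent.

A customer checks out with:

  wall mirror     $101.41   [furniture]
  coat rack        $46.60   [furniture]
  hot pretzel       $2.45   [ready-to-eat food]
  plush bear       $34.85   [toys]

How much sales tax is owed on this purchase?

$17.00

Wall mirror $101.41: furniture → 9.75% → $9.887475
Coat rack $46.60: furniture → 9.75% → $4.5435
Hot pretzel $2.45: ready-to-eat food → 5.25% → $0.128625
Plush bear $34.85: toys → 7% → $2.4395
Unrounded tax sum = $16.9991 → $17.00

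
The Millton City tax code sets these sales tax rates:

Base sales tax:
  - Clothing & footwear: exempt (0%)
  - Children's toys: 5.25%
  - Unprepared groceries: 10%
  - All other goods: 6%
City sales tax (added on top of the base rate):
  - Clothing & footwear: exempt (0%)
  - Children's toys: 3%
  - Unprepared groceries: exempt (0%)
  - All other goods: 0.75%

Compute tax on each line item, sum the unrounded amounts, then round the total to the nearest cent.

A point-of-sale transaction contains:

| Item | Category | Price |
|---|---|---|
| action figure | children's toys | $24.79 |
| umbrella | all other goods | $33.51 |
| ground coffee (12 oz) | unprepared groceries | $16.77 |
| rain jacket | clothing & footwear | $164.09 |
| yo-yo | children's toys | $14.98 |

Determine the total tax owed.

$7.22

Action figure $24.79: children's toys → 5.25% + 3% city = 8.25% → $2.045175
Umbrella $33.51: all other goods → 6% + 0.75% city = 6.75% → $2.261925
Ground coffee (12 oz) $16.77: unprepared groceries → 10% + 0% city = 10% → $1.677
Rain jacket $164.09: clothing & footwear → 0% + 0% city = 0% → $0.00
Yo-yo $14.98: children's toys → 5.25% + 3% city = 8.25% → $1.23585
Unrounded tax sum = $7.21995 → $7.22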